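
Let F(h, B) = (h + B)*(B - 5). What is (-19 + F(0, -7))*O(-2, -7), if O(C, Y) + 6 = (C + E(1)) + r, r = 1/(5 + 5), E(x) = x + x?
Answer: -767/2 ≈ -383.50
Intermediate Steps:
E(x) = 2*x
F(h, B) = (-5 + B)*(B + h) (F(h, B) = (B + h)*(-5 + B) = (-5 + B)*(B + h))
r = ⅒ (r = 1/10 = ⅒ ≈ 0.10000)
O(C, Y) = -39/10 + C (O(C, Y) = -6 + ((C + 2*1) + ⅒) = -6 + ((C + 2) + ⅒) = -6 + ((2 + C) + ⅒) = -6 + (21/10 + C) = -39/10 + C)
(-19 + F(0, -7))*O(-2, -7) = (-19 + ((-7)² - 5*(-7) - 5*0 - 7*0))*(-39/10 - 2) = (-19 + (49 + 35 + 0 + 0))*(-59/10) = (-19 + 84)*(-59/10) = 65*(-59/10) = -767/2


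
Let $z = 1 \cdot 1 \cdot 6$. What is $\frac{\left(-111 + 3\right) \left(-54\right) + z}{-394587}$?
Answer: $- \frac{1946}{131529} \approx -0.014795$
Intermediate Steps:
$z = 6$ ($z = 1 \cdot 6 = 6$)
$\frac{\left(-111 + 3\right) \left(-54\right) + z}{-394587} = \frac{\left(-111 + 3\right) \left(-54\right) + 6}{-394587} = \left(\left(-108\right) \left(-54\right) + 6\right) \left(- \frac{1}{394587}\right) = \left(5832 + 6\right) \left(- \frac{1}{394587}\right) = 5838 \left(- \frac{1}{394587}\right) = - \frac{1946}{131529}$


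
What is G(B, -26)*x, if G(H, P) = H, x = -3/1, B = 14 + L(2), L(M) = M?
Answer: -48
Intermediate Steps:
B = 16 (B = 14 + 2 = 16)
x = -3 (x = -3*1 = -3)
G(B, -26)*x = 16*(-3) = -48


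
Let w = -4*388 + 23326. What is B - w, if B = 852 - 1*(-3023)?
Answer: -17899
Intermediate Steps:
B = 3875 (B = 852 + 3023 = 3875)
w = 21774 (w = -1552 + 23326 = 21774)
B - w = 3875 - 1*21774 = 3875 - 21774 = -17899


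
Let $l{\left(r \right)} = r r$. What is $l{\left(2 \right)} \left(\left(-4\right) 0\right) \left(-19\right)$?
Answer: $0$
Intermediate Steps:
$l{\left(r \right)} = r^{2}$
$l{\left(2 \right)} \left(\left(-4\right) 0\right) \left(-19\right) = 2^{2} \left(\left(-4\right) 0\right) \left(-19\right) = 4 \cdot 0 \left(-19\right) = 0 \left(-19\right) = 0$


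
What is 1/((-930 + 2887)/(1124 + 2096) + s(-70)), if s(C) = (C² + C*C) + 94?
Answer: 3220/31860637 ≈ 0.00010107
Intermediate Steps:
s(C) = 94 + 2*C² (s(C) = (C² + C²) + 94 = 2*C² + 94 = 94 + 2*C²)
1/((-930 + 2887)/(1124 + 2096) + s(-70)) = 1/((-930 + 2887)/(1124 + 2096) + (94 + 2*(-70)²)) = 1/(1957/3220 + (94 + 2*4900)) = 1/(1957*(1/3220) + (94 + 9800)) = 1/(1957/3220 + 9894) = 1/(31860637/3220) = 3220/31860637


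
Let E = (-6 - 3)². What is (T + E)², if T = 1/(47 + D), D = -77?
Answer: 5900041/900 ≈ 6555.6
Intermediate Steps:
T = -1/30 (T = 1/(47 - 77) = 1/(-30) = -1/30 ≈ -0.033333)
E = 81 (E = (-9)² = 81)
(T + E)² = (-1/30 + 81)² = (2429/30)² = 5900041/900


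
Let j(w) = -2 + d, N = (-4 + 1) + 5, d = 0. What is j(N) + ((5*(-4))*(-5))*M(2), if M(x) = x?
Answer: 198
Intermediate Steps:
N = 2 (N = -3 + 5 = 2)
j(w) = -2 (j(w) = -2 + 0 = -2)
j(N) + ((5*(-4))*(-5))*M(2) = -2 + ((5*(-4))*(-5))*2 = -2 - 20*(-5)*2 = -2 + 100*2 = -2 + 200 = 198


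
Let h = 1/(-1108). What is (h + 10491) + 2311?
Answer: 14184615/1108 ≈ 12802.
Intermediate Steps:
h = -1/1108 ≈ -0.00090253
(h + 10491) + 2311 = (-1/1108 + 10491) + 2311 = 11624027/1108 + 2311 = 14184615/1108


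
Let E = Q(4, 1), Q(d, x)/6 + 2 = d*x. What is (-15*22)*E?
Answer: -3960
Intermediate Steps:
Q(d, x) = -12 + 6*d*x (Q(d, x) = -12 + 6*(d*x) = -12 + 6*d*x)
E = 12 (E = -12 + 6*4*1 = -12 + 24 = 12)
(-15*22)*E = -15*22*12 = -330*12 = -3960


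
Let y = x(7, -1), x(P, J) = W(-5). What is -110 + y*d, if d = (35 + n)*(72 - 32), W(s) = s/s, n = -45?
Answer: -510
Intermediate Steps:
W(s) = 1
x(P, J) = 1
y = 1
d = -400 (d = (35 - 45)*(72 - 32) = -10*40 = -400)
-110 + y*d = -110 + 1*(-400) = -110 - 400 = -510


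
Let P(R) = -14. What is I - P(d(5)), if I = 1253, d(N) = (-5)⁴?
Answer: 1267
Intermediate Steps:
d(N) = 625
I - P(d(5)) = 1253 - 1*(-14) = 1253 + 14 = 1267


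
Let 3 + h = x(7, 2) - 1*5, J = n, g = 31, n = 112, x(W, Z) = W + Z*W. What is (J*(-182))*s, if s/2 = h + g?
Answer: -1793792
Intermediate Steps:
x(W, Z) = W + W*Z
J = 112
h = 13 (h = -3 + (7*(1 + 2) - 1*5) = -3 + (7*3 - 5) = -3 + (21 - 5) = -3 + 16 = 13)
s = 88 (s = 2*(13 + 31) = 2*44 = 88)
(J*(-182))*s = (112*(-182))*88 = -20384*88 = -1793792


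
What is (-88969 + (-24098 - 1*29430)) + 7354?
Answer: -135143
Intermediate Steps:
(-88969 + (-24098 - 1*29430)) + 7354 = (-88969 + (-24098 - 29430)) + 7354 = (-88969 - 53528) + 7354 = -142497 + 7354 = -135143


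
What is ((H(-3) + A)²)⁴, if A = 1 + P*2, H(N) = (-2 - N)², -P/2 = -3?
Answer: 1475789056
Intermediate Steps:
P = 6 (P = -2*(-3) = 6)
A = 13 (A = 1 + 6*2 = 1 + 12 = 13)
((H(-3) + A)²)⁴ = (((2 - 3)² + 13)²)⁴ = (((-1)² + 13)²)⁴ = ((1 + 13)²)⁴ = (14²)⁴ = 196⁴ = 1475789056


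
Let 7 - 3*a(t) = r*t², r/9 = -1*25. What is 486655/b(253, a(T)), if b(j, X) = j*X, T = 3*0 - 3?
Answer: 1459965/514096 ≈ 2.8399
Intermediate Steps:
r = -225 (r = 9*(-1*25) = 9*(-25) = -225)
T = -3 (T = 0 - 3 = -3)
a(t) = 7/3 + 75*t² (a(t) = 7/3 - (-75)*t² = 7/3 + 75*t²)
b(j, X) = X*j
486655/b(253, a(T)) = 486655/(((7/3 + 75*(-3)²)*253)) = 486655/(((7/3 + 75*9)*253)) = 486655/(((7/3 + 675)*253)) = 486655/(((2032/3)*253)) = 486655/(514096/3) = 486655*(3/514096) = 1459965/514096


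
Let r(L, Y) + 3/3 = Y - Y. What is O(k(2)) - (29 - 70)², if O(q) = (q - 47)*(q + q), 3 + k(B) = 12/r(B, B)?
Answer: 179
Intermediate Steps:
r(L, Y) = -1 (r(L, Y) = -1 + (Y - Y) = -1 + 0 = -1)
k(B) = -15 (k(B) = -3 + 12/(-1) = -3 + 12*(-1) = -3 - 12 = -15)
O(q) = 2*q*(-47 + q) (O(q) = (-47 + q)*(2*q) = 2*q*(-47 + q))
O(k(2)) - (29 - 70)² = 2*(-15)*(-47 - 15) - (29 - 70)² = 2*(-15)*(-62) - 1*(-41)² = 1860 - 1*1681 = 1860 - 1681 = 179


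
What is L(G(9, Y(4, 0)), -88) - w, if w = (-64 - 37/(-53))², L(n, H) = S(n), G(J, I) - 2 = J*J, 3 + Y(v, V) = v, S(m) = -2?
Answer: -11261643/2809 ≈ -4009.1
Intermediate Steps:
Y(v, V) = -3 + v
G(J, I) = 2 + J² (G(J, I) = 2 + J*J = 2 + J²)
L(n, H) = -2
w = 11256025/2809 (w = (-64 - 37*(-1/53))² = (-64 + 37/53)² = (-3355/53)² = 11256025/2809 ≈ 4007.1)
L(G(9, Y(4, 0)), -88) - w = -2 - 1*11256025/2809 = -2 - 11256025/2809 = -11261643/2809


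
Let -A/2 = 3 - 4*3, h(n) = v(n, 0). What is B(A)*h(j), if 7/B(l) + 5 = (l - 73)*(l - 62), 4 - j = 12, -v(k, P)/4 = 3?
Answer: -4/115 ≈ -0.034783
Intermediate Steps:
v(k, P) = -12 (v(k, P) = -4*3 = -12)
j = -8 (j = 4 - 1*12 = 4 - 12 = -8)
h(n) = -12
A = 18 (A = -2*(3 - 4*3) = -2*(3 - 12) = -2*(-9) = 18)
B(l) = 7/(-5 + (-73 + l)*(-62 + l)) (B(l) = 7/(-5 + (l - 73)*(l - 62)) = 7/(-5 + (-73 + l)*(-62 + l)))
B(A)*h(j) = (7/(4521 + 18² - 135*18))*(-12) = (7/(4521 + 324 - 2430))*(-12) = (7/2415)*(-12) = (7*(1/2415))*(-12) = (1/345)*(-12) = -4/115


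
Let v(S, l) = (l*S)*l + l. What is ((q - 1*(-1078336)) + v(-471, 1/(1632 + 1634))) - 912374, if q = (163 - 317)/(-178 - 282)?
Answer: 8851398665557/53333780 ≈ 1.6596e+5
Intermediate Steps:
q = 77/230 (q = -154/(-460) = -1/460*(-154) = 77/230 ≈ 0.33478)
v(S, l) = l + S*l² (v(S, l) = (S*l)*l + l = S*l² + l = l + S*l²)
((q - 1*(-1078336)) + v(-471, 1/(1632 + 1634))) - 912374 = ((77/230 - 1*(-1078336)) + (1 - 471/(1632 + 1634))/(1632 + 1634)) - 912374 = ((77/230 + 1078336) + (1 - 471/3266)/3266) - 912374 = (248017357/230 + (1 - 471*1/3266)/3266) - 912374 = (248017357/230 + (1 - 471/3266)/3266) - 912374 = (248017357/230 + (1/3266)*(2795/3266)) - 912374 = (248017357/230 + 2795/10666756) - 912374 = 57511752859277/53333780 - 912374 = 8851398665557/53333780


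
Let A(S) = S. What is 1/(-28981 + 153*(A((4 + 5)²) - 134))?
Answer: -1/37090 ≈ -2.6961e-5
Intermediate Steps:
1/(-28981 + 153*(A((4 + 5)²) - 134)) = 1/(-28981 + 153*((4 + 5)² - 134)) = 1/(-28981 + 153*(9² - 134)) = 1/(-28981 + 153*(81 - 134)) = 1/(-28981 + 153*(-53)) = 1/(-28981 - 8109) = 1/(-37090) = -1/37090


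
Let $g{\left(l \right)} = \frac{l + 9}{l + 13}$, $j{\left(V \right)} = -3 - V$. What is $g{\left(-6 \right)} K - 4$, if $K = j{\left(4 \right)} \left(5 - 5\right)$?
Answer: $-4$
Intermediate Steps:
$g{\left(l \right)} = \frac{9 + l}{13 + l}$
$K = 0$ ($K = \left(-3 - 4\right) \left(5 - 5\right) = \left(-3 - 4\right) \left(5 + \left(-5 + 0\right)\right) = - 7 \left(5 - 5\right) = \left(-7\right) 0 = 0$)
$g{\left(-6 \right)} K - 4 = \frac{9 - 6}{13 - 6} \cdot 0 - 4 = \frac{1}{7} \cdot 3 \cdot 0 - 4 = \frac{3}{7} \cdot 0 - 4 = 0 - 4 = -4$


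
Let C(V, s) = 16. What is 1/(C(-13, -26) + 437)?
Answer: 1/453 ≈ 0.0022075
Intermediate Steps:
1/(C(-13, -26) + 437) = 1/(16 + 437) = 1/453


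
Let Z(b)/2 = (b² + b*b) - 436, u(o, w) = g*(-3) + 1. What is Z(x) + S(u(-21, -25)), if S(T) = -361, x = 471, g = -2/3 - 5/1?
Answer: 886131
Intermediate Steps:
g = -17/3 (g = -2*⅓ - 5*1 = -⅔ - 5 = -17/3 ≈ -5.6667)
u(o, w) = 18 (u(o, w) = -17/3*(-3) + 1 = 17 + 1 = 18)
Z(b) = -872 + 4*b² (Z(b) = 2*((b² + b*b) - 436) = 2*((b² + b²) - 436) = 2*(2*b² - 436) = 2*(-436 + 2*b²) = -872 + 4*b²)
Z(x) + S(u(-21, -25)) = (-872 + 4*471²) - 361 = (-872 + 4*221841) - 361 = (-872 + 887364) - 361 = 886492 - 361 = 886131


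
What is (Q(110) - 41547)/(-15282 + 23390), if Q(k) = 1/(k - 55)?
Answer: -571271/111485 ≈ -5.1242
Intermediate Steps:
Q(k) = 1/(-55 + k)
(Q(110) - 41547)/(-15282 + 23390) = (1/(-55 + 110) - 41547)/(-15282 + 23390) = (1/55 - 41547)/8108 = (1/55 - 41547)*(1/8108) = -2285084/55*1/8108 = -571271/111485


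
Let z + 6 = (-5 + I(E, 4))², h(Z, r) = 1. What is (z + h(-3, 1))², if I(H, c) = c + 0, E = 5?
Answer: 16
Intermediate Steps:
I(H, c) = c
z = -5 (z = -6 + (-5 + 4)² = -6 + (-1)² = -6 + 1 = -5)
(z + h(-3, 1))² = (-5 + 1)² = (-4)² = 16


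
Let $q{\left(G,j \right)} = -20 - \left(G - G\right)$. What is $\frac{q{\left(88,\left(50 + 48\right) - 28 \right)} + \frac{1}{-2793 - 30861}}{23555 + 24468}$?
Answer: $- \frac{673081}{1616166042} \approx -0.00041647$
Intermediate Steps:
$q{\left(G,j \right)} = -20$ ($q{\left(G,j \right)} = -20 - 0 = -20 + 0 = -20$)
$\frac{q{\left(88,\left(50 + 48\right) - 28 \right)} + \frac{1}{-2793 - 30861}}{23555 + 24468} = \frac{-20 + \frac{1}{-2793 - 30861}}{23555 + 24468} = \frac{-20 + \frac{1}{-33654}}{48023} = \left(-20 - \frac{1}{33654}\right) \frac{1}{48023} = \left(- \frac{673081}{33654}\right) \frac{1}{48023} = - \frac{673081}{1616166042}$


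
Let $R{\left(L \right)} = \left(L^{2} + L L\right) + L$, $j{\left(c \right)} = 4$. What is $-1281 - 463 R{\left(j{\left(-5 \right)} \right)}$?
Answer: $-17949$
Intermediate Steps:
$R{\left(L \right)} = L + 2 L^{2}$ ($R{\left(L \right)} = \left(L^{2} + L^{2}\right) + L = 2 L^{2} + L = L + 2 L^{2}$)
$-1281 - 463 R{\left(j{\left(-5 \right)} \right)} = -1281 - 463 \cdot 4 \left(1 + 2 \cdot 4\right) = -1281 - 463 \cdot 4 \left(1 + 8\right) = -1281 - 463 \cdot 4 \cdot 9 = -1281 - 16668 = -17949$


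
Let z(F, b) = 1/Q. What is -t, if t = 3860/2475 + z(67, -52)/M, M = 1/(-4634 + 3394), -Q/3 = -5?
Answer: 40148/495 ≈ 81.107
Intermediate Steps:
Q = 15 (Q = -3*(-5) = 15)
z(F, b) = 1/15
M = -1/1240 (M = 1/(-1240) = -1/1240 ≈ -0.00080645)
t = -40148/495 (t = 3860/2475 + 1/(15*(-1/1240)) = 3860*(1/2475) + (1/15)*(-1240) = 772/495 - 248/3 = -40148/495 ≈ -81.107)
-t = -1*(-40148/495) = 40148/495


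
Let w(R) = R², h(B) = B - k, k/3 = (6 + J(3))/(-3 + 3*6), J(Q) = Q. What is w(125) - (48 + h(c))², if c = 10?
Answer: 311664/25 ≈ 12467.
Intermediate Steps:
k = 9/5 (k = 3*((6 + 3)/(-3 + 3*6)) = 3*(9/(-3 + 18)) = 3*(9/15) = 3*(9*(1/15)) = 3*(⅗) = 9/5 ≈ 1.8000)
h(B) = -9/5 + B (h(B) = B - 1*9/5 = B - 9/5 = -9/5 + B)
w(125) - (48 + h(c))² = 125² - (48 + (-9/5 + 10))² = 15625 - (48 + 41/5)² = 15625 - (281/5)² = 15625 - 1*78961/25 = 15625 - 78961/25 = 311664/25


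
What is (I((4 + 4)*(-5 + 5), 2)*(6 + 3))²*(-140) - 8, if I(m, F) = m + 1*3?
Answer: -102068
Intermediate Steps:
I(m, F) = 3 + m (I(m, F) = m + 3 = 3 + m)
(I((4 + 4)*(-5 + 5), 2)*(6 + 3))²*(-140) - 8 = ((3 + (4 + 4)*(-5 + 5))*(6 + 3))²*(-140) - 8 = ((3 + 8*0)*9)²*(-140) - 8 = ((3 + 0)*9)²*(-140) - 8 = (3*9)²*(-140) - 8 = 27²*(-140) - 8 = 729*(-140) - 8 = -102060 - 8 = -102068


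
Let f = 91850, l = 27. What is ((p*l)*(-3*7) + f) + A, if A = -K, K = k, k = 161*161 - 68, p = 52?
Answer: 36513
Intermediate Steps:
k = 25853 (k = 25921 - 68 = 25853)
K = 25853
A = -25853 (A = -1*25853 = -25853)
((p*l)*(-3*7) + f) + A = ((52*27)*(-3*7) + 91850) - 25853 = (1404*(-21) + 91850) - 25853 = (-29484 + 91850) - 25853 = 62366 - 25853 = 36513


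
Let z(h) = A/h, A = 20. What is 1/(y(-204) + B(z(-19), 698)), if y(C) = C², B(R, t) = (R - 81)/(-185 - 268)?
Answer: 8607/358190471 ≈ 2.4029e-5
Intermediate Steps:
z(h) = 20/h
B(R, t) = 27/151 - R/453 (B(R, t) = (-81 + R)/(-453) = (-81 + R)*(-1/453) = 27/151 - R/453)
1/(y(-204) + B(z(-19), 698)) = 1/((-204)² + (27/151 - 20/(453*(-19)))) = 1/(41616 + (27/151 - 20*(-1)/(453*19))) = 1/(41616 + (27/151 - 1/453*(-20/19))) = 1/(41616 + (27/151 + 20/8607)) = 1/(41616 + 1559/8607) = 1/(358190471/8607) = 8607/358190471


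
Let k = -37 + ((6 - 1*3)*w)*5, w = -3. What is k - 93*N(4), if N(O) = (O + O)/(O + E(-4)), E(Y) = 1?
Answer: -1154/5 ≈ -230.80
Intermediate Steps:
k = -82 (k = -37 + ((6 - 1*3)*(-3))*5 = -37 + ((6 - 3)*(-3))*5 = -37 + (3*(-3))*5 = -37 - 9*5 = -37 - 45 = -82)
N(O) = 2*O/(1 + O) (N(O) = (O + O)/(O + 1) = (2*O)/(1 + O) = 2*O/(1 + O))
k - 93*N(4) = -82 - 186*4/(1 + 4) = -82 - 186*4/5 = -82 - 93*8/5 = -82 - 744/5 = -1154/5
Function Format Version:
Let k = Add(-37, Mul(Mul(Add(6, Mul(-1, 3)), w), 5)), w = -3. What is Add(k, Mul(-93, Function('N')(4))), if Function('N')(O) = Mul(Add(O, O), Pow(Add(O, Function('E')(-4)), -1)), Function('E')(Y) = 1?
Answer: Rational(-1154, 5) ≈ -230.80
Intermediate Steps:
k = -82 (k = Add(-37, Mul(Mul(Add(6, Mul(-1, 3)), -3), 5)) = Add(-37, Mul(Mul(Add(6, -3), -3), 5)) = Add(-37, Mul(Mul(3, -3), 5)) = Add(-37, Mul(-9, 5)) = Add(-37, -45) = -82)
Function('N')(O) = Mul(2, O, Pow(Add(1, O), -1)) (Function('N')(O) = Mul(Add(O, O), Pow(Add(O, 1), -1)) = Mul(Mul(2, O), Pow(Add(1, O), -1)) = Mul(2, O, Pow(Add(1, O), -1)))
Add(k, Mul(-93, Function('N')(4))) = Add(-82, Mul(-93, Mul(2, 4, Pow(Add(1, 4), -1)))) = Add(-82, Mul(-93, Mul(2, 4, Pow(5, -1)))) = Add(-82, Mul(-93, Mul(2, 4, Rational(1, 5)))) = Add(-82, Mul(-93, Rational(8, 5))) = Add(-82, Rational(-744, 5)) = Rational(-1154, 5)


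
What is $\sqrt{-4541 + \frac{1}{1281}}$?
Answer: $\frac{2 i \sqrt{1862900655}}{1281} \approx 67.387 i$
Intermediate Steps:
$\sqrt{-4541 + \frac{1}{1281}} = \sqrt{- \frac{5817020}{1281}} = \frac{2 i \sqrt{1862900655}}{1281}$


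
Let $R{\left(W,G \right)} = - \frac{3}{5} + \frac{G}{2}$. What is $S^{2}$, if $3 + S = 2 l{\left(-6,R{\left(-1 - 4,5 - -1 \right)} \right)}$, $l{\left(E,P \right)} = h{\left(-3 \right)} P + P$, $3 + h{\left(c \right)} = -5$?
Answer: $\frac{33489}{25} \approx 1339.6$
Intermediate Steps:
$h{\left(c \right)} = -8$ ($h{\left(c \right)} = -3 - 5 = -8$)
$R{\left(W,G \right)} = - \frac{3}{5} + \frac{G}{2}$ ($R{\left(W,G \right)} = \left(-3\right) \frac{1}{5} + G \frac{1}{2} = - \frac{3}{5} + \frac{G}{2}$)
$l{\left(E,P \right)} = - 7 P$ ($l{\left(E,P \right)} = - 8 P + P = - 7 P$)
$S = - \frac{183}{5}$ ($S = -3 + 2 \left(- 7 \left(- \frac{3}{5} + \frac{5 - -1}{2}\right)\right) = -3 + 2 \left(- 7 \left(- \frac{3}{5} + \frac{5 + 1}{2}\right)\right) = -3 + 2 \left(- 7 \left(- \frac{3}{5} + \frac{1}{2} \cdot 6\right)\right) = -3 + 2 \left(- 7 \left(- \frac{3}{5} + 3\right)\right) = -3 + 2 \left(\left(-7\right) \frac{12}{5}\right) = -3 + 2 \left(- \frac{84}{5}\right) = -3 - \frac{168}{5} = - \frac{183}{5} \approx -36.6$)
$S^{2} = \left(- \frac{183}{5}\right)^{2} = \frac{33489}{25}$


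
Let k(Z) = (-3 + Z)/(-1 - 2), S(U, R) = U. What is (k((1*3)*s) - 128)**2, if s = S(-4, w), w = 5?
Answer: 15129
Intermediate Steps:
s = -4
k(Z) = 1 - Z/3 (k(Z) = (-3 + Z)/(-3) = (-3 + Z)*(-1/3) = 1 - Z/3)
(k((1*3)*s) - 128)**2 = ((1 - 1*3*(-4)/3) - 128)**2 = ((1 - (-4)) - 128)**2 = ((1 - 1/3*(-12)) - 128)**2 = ((1 + 4) - 128)**2 = (5 - 128)**2 = (-123)**2 = 15129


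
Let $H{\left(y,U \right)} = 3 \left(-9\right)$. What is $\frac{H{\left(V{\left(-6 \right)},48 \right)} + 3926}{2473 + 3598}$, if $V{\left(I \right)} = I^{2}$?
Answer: $\frac{3899}{6071} \approx 0.64223$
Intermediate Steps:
$H{\left(y,U \right)} = -27$
$\frac{H{\left(V{\left(-6 \right)},48 \right)} + 3926}{2473 + 3598} = \frac{-27 + 3926}{2473 + 3598} = \frac{3899}{6071}$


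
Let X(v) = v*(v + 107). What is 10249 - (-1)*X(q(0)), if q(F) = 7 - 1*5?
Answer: 10467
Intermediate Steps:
q(F) = 2 (q(F) = 7 - 5 = 2)
X(v) = v*(107 + v)
10249 - (-1)*X(q(0)) = 10249 - (-1)*2*(107 + 2) = 10249 - (-1)*2*109 = 10249 - (-1)*218 = 10249 - 1*(-218) = 10249 + 218 = 10467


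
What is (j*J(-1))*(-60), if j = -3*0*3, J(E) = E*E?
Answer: 0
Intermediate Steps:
J(E) = E²
j = 0 (j = 0*3 = 0)
(j*J(-1))*(-60) = (0*(-1)²)*(-60) = (0*1)*(-60) = 0*(-60) = 0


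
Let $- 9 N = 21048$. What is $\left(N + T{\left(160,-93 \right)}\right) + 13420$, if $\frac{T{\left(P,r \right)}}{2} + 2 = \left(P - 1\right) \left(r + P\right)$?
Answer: $\frac{97150}{3} \approx 32383.0$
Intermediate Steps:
$N = - \frac{7016}{3}$ ($N = \left(- \frac{1}{9}\right) 21048 = - \frac{7016}{3} \approx -2338.7$)
$T{\left(P,r \right)} = -4 + 2 \left(-1 + P\right) \left(P + r\right)$ ($T{\left(P,r \right)} = -4 + 2 \left(P - 1\right) \left(r + P\right) = -4 + 2 \left(-1 + P\right) \left(P + r\right)$)
$\left(N + T{\left(160,-93 \right)}\right) + 13420 = \left(- \frac{7016}{3} - \left(138 - 51200 + 29760\right)\right) + 13420 = \left(- \frac{7016}{3} - -21302\right) + 13420 = \left(- \frac{7016}{3} + 21302\right) + 13420 = \frac{56890}{3} + 13420 = \frac{97150}{3}$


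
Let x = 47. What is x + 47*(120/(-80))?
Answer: -47/2 ≈ -23.500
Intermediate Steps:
x + 47*(120/(-80)) = 47 + 47*(120/(-80)) = 47 + 47*(120*(-1/80)) = 47 + 47*(-3/2) = 47 - 141/2 = -47/2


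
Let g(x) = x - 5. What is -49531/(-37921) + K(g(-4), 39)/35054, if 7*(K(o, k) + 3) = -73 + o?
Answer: 12149911855/9304979138 ≈ 1.3057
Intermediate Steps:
g(x) = -5 + x
K(o, k) = -94/7 + o/7 (K(o, k) = -3 + (-73 + o)/7 = -3 + (-73/7 + o/7) = -94/7 + o/7)
-49531/(-37921) + K(g(-4), 39)/35054 = -49531/(-37921) + (-94/7 + (-5 - 4)/7)/35054 = -49531*(-1/37921) + (-94/7 + (⅐)*(-9))*(1/35054) = 49531/37921 + (-94/7 - 9/7)*(1/35054) = 49531/37921 - 103/7*1/35054 = 49531/37921 - 103/245378 = 12149911855/9304979138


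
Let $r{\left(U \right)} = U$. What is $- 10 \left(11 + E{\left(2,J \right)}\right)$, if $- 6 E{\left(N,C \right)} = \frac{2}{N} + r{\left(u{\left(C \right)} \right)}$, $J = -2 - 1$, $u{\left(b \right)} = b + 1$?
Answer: $- \frac{335}{3} \approx -111.67$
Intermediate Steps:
$u{\left(b \right)} = 1 + b$
$J = -3$
$E{\left(N,C \right)} = - \frac{1}{6} - \frac{1}{3 N} - \frac{C}{6}$ ($E{\left(N,C \right)} = - \frac{\frac{2}{N} + \left(1 + C\right)}{6} = - \frac{1 + C + \frac{2}{N}}{6} = - \frac{1}{6} - \frac{1}{3 N} - \frac{C}{6}$)
$- 10 \left(11 + E{\left(2,J \right)}\right) = - 10 \left(11 + \frac{-2 - 2 \left(1 - 3\right)}{6 \cdot 2}\right) = - 10 \left(11 + \frac{1}{6} \cdot \frac{1}{2} \left(-2 - 2 \left(-2\right)\right)\right) = - 10 \left(11 + \frac{1}{6} \cdot \frac{1}{2} \left(-2 + 4\right)\right) = - 10 \left(11 + \frac{1}{6} \cdot \frac{1}{2} \cdot 2\right) = - 10 \left(11 + \frac{1}{6}\right) = \left(-10\right) \frac{67}{6} = - \frac{335}{3}$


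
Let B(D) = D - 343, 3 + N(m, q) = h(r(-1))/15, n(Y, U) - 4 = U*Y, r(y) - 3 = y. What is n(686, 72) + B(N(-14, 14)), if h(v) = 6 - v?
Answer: 735754/15 ≈ 49050.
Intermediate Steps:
r(y) = 3 + y
n(Y, U) = 4 + U*Y
N(m, q) = -41/15 (N(m, q) = -3 + (6 - (3 - 1))/15 = -3 + (6 - 1*2)*(1/15) = -3 + (6 - 2)*(1/15) = -3 + 4*(1/15) = -3 + 4/15 = -41/15)
B(D) = -343 + D
n(686, 72) + B(N(-14, 14)) = (4 + 72*686) + (-343 - 41/15) = (4 + 49392) - 5186/15 = 49396 - 5186/15 = 735754/15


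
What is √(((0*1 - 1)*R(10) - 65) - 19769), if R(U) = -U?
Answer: 4*I*√1239 ≈ 140.8*I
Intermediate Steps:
√(((0*1 - 1)*R(10) - 65) - 19769) = √(((0*1 - 1)*(-1*10) - 65) - 19769) = √(((0 - 1)*(-10) - 65) - 19769) = √((-1*(-10) - 65) - 19769) = √((10 - 65) - 19769) = √(-55 - 19769) = √(-19824) = 4*I*√1239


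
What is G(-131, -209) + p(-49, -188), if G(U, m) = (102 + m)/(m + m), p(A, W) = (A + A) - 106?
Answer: -85165/418 ≈ -203.74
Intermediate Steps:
p(A, W) = -106 + 2*A (p(A, W) = 2*A - 106 = -106 + 2*A)
G(U, m) = (102 + m)/(2*m) (G(U, m) = (102 + m)/((2*m)) = (102 + m)*(1/(2*m)) = (102 + m)/(2*m))
G(-131, -209) + p(-49, -188) = (½)*(102 - 209)/(-209) + (-106 + 2*(-49)) = (½)*(-1/209)*(-107) + (-106 - 98) = 107/418 - 204 = -85165/418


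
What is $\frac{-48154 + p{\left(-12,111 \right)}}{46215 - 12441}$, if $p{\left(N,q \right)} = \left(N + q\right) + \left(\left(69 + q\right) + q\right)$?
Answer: $- \frac{23882}{16887} \approx -1.4142$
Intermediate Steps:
$p{\left(N,q \right)} = 69 + N + 3 q$ ($p{\left(N,q \right)} = \left(N + q\right) + \left(69 + 2 q\right) = 69 + N + 3 q$)
$\frac{-48154 + p{\left(-12,111 \right)}}{46215 - 12441} = \frac{-48154 + \left(69 - 12 + 3 \cdot 111\right)}{46215 - 12441} = \frac{-48154 + \left(69 - 12 + 333\right)}{33774} = \left(-48154 + 390\right) \frac{1}{33774} = \left(-47764\right) \frac{1}{33774} = - \frac{23882}{16887}$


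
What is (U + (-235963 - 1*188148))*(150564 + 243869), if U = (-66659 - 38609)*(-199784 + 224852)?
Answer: -1041020049241055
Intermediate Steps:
U = -2638858224 (U = -105268*25068 = -2638858224)
(U + (-235963 - 1*188148))*(150564 + 243869) = (-2638858224 + (-235963 - 1*188148))*(150564 + 243869) = (-2638858224 + (-235963 - 188148))*394433 = (-2638858224 - 424111)*394433 = -2639282335*394433 = -1041020049241055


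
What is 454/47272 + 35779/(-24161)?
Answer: -22707781/15434308 ≈ -1.4713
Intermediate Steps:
454/47272 + 35779/(-24161) = 454*(1/47272) + 35779*(-1/24161) = 227/23636 - 967/653 = -22707781/15434308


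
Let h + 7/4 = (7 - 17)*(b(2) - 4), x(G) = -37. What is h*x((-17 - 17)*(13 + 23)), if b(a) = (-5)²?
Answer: 31339/4 ≈ 7834.8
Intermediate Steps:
b(a) = 25
h = -847/4 (h = -7/4 + (7 - 17)*(25 - 4) = -7/4 - 10*21 = -7/4 - 210 = -847/4 ≈ -211.75)
h*x((-17 - 17)*(13 + 23)) = -847/4*(-37) = 31339/4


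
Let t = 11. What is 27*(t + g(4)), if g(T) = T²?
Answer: 729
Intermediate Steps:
27*(t + g(4)) = 27*(11 + 4²) = 27*(11 + 16) = 27*27 = 729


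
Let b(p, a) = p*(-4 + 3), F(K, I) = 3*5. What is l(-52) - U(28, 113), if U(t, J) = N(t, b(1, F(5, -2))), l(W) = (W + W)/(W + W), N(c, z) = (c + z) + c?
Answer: -54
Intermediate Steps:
F(K, I) = 15
b(p, a) = -p (b(p, a) = p*(-1) = -p)
N(c, z) = z + 2*c
l(W) = 1 (l(W) = (2*W)/((2*W)) = (2*W)*(1/(2*W)) = 1)
U(t, J) = -1 + 2*t (U(t, J) = -1*1 + 2*t = -1 + 2*t)
l(-52) - U(28, 113) = 1 - (-1 + 2*28) = 1 - (-1 + 56) = 1 - 1*55 = 1 - 55 = -54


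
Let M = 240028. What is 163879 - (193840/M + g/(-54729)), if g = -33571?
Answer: 538194143334200/3284123103 ≈ 1.6388e+5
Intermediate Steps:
163879 - (193840/M + g/(-54729)) = 163879 - (193840/240028 - 33571/(-54729)) = 163879 - (193840*(1/240028) - 33571*(-1/54729)) = 163879 - (48460/60007 + 33571/54729) = 163879 - 1*4666662337/3284123103 = 163879 - 4666662337/3284123103 = 538194143334200/3284123103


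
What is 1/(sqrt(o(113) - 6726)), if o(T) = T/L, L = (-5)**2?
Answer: -5*I*sqrt(168037)/168037 ≈ -0.012197*I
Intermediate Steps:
L = 25
o(T) = T/25
1/(sqrt(o(113) - 6726)) = 1/(sqrt((1/25)*113 - 6726)) = 1/(sqrt(113/25 - 6726)) = 1/(sqrt(-168037/25)) = 1/(I*sqrt(168037)/5) = -5*I*sqrt(168037)/168037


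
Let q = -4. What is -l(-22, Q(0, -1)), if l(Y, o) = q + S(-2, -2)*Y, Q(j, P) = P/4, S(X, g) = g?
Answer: -40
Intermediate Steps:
Q(j, P) = P/4 (Q(j, P) = P*(¼) = P/4)
l(Y, o) = -4 - 2*Y
-l(-22, Q(0, -1)) = -(-4 - 2*(-22)) = -(-4 + 44) = -1*40 = -40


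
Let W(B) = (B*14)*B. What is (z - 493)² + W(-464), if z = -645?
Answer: 4309188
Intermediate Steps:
W(B) = 14*B² (W(B) = (14*B)*B = 14*B²)
(z - 493)² + W(-464) = (-645 - 493)² + 14*(-464)² = (-1138)² + 14*215296 = 1295044 + 3014144 = 4309188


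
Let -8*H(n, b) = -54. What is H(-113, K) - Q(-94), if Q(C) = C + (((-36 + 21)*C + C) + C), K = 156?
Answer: -4485/4 ≈ -1121.3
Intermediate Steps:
H(n, b) = 27/4 (H(n, b) = -⅛*(-54) = 27/4)
Q(C) = -12*C (Q(C) = C + ((-15*C + C) + C) = C + (-14*C + C) = C - 13*C = -12*C)
H(-113, K) - Q(-94) = 27/4 - (-12)*(-94) = 27/4 - 1*1128 = 27/4 - 1128 = -4485/4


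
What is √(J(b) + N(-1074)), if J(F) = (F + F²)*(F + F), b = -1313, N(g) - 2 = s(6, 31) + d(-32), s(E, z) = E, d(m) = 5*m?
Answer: 2*I*√1130923702 ≈ 67258.0*I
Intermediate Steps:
N(g) = -152 (N(g) = 2 + (6 + 5*(-32)) = 2 + (6 - 160) = 2 - 154 = -152)
J(F) = 2*F*(F + F²) (J(F) = (F + F²)*(2*F) = 2*F*(F + F²))
√(J(b) + N(-1074)) = √(2*(-1313)²*(1 - 1313) - 152) = √(2*1723969*(-1312) - 152) = √(-4523694656 - 152) = √(-4523694808) = 2*I*√1130923702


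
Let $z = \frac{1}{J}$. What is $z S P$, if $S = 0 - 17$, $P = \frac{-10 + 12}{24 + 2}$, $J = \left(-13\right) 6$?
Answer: $\frac{17}{1014} \approx 0.016765$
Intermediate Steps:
$J = -78$
$P = \frac{1}{13}$ ($P = \frac{2}{26} = 2 \cdot \frac{1}{26} = \frac{1}{13} \approx 0.076923$)
$S = -17$ ($S = 0 - 17 = -17$)
$z = - \frac{1}{78}$ ($z = \frac{1}{-78} = - \frac{1}{78} \approx -0.012821$)
$z S P = \left(- \frac{1}{78}\right) \left(-17\right) \frac{1}{13} = \frac{17}{78} \cdot \frac{1}{13} = \frac{17}{1014}$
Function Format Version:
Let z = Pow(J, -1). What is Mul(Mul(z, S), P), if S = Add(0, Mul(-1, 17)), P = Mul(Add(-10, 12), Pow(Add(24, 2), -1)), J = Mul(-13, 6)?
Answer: Rational(17, 1014) ≈ 0.016765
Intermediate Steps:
J = -78
P = Rational(1, 13) (P = Mul(2, Pow(26, -1)) = Mul(2, Rational(1, 26)) = Rational(1, 13) ≈ 0.076923)
S = -17 (S = Add(0, -17) = -17)
z = Rational(-1, 78) (z = Pow(-78, -1) = Rational(-1, 78) ≈ -0.012821)
Mul(Mul(z, S), P) = Mul(Mul(Rational(-1, 78), -17), Rational(1, 13)) = Mul(Rational(17, 78), Rational(1, 13)) = Rational(17, 1014)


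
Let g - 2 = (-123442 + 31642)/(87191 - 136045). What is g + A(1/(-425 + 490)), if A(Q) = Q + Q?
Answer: 477528/122135 ≈ 3.9098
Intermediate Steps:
g = 94754/24427 (g = 2 + (-123442 + 31642)/(87191 - 136045) = 2 - 91800/(-48854) = 2 - 91800*(-1/48854) = 2 + 45900/24427 = 94754/24427 ≈ 3.8791)
A(Q) = 2*Q
g + A(1/(-425 + 490)) = 94754/24427 + 2/(-425 + 490) = 94754/24427 + 2/65 = 477528/122135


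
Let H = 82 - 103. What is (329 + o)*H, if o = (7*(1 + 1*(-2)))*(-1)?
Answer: -7056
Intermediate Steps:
H = -21
o = 7 (o = (7*(1 - 2))*(-1) = (7*(-1))*(-1) = -7*(-1) = 7)
(329 + o)*H = (329 + 7)*(-21) = 336*(-21) = -7056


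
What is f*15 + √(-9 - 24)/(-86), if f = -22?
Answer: -330 - I*√33/86 ≈ -330.0 - 0.066797*I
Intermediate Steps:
f*15 + √(-9 - 24)/(-86) = -22*15 + √(-9 - 24)/(-86) = -330 + √(-33)*(-1/86) = -330 + (I*√33)*(-1/86) = -330 - I*√33/86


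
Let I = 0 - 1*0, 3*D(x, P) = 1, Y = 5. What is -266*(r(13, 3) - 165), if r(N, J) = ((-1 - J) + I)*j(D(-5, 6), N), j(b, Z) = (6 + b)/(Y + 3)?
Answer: 134197/3 ≈ 44732.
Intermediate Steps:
D(x, P) = ⅓ (D(x, P) = (⅓)*1 = ⅓)
j(b, Z) = ¾ + b/8 (j(b, Z) = (6 + b)/(5 + 3) = (6 + b)/8 = (6 + b)*(⅛) = ¾ + b/8)
I = 0 (I = 0 + 0 = 0)
r(N, J) = -19/24 - 19*J/24 (r(N, J) = ((-1 - J) + 0)*(¾ + (⅛)*(⅓)) = (-1 - J)*(¾ + 1/24) = (-1 - J)*(19/24) = -19/24 - 19*J/24)
-266*(r(13, 3) - 165) = -266*((-19/24 - 19/24*3) - 165) = -266*((-19/24 - 19/8) - 165) = -266*(-19/6 - 165) = -266*(-1009/6) = 134197/3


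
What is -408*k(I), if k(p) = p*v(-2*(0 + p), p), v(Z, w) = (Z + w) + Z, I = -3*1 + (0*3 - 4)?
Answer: 59976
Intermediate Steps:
I = -7 (I = -3 + (0 - 4) = -3 - 4 = -7)
v(Z, w) = w + 2*Z
k(p) = -3*p² (k(p) = p*(p + 2*(-2*(0 + p))) = p*(p + 2*(-2*p)) = p*(p - 4*p) = p*(-3*p) = -3*p²)
-408*k(I) = -(-1224)*(-7)² = -(-1224)*49 = -408*(-147) = 59976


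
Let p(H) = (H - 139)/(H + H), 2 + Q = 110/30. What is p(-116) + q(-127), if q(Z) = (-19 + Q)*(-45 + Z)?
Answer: 2075773/696 ≈ 2982.4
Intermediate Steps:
Q = 5/3 (Q = -2 + 110/30 = -2 + 110*(1/30) = -2 + 11/3 = 5/3 ≈ 1.6667)
q(Z) = 780 - 52*Z/3 (q(Z) = (-19 + 5/3)*(-45 + Z) = -52*(-45 + Z)/3 = 780 - 52*Z/3)
p(H) = (-139 + H)/(2*H) (p(H) = (-139 + H)/((2*H)) = (-139 + H)*(1/(2*H)) = (-139 + H)/(2*H))
p(-116) + q(-127) = (1/2)*(-139 - 116)/(-116) + (780 - 52/3*(-127)) = (1/2)*(-1/116)*(-255) + (780 + 6604/3) = 255/232 + 8944/3 = 2075773/696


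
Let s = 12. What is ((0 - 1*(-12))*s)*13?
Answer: 1872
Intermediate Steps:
((0 - 1*(-12))*s)*13 = ((0 - 1*(-12))*12)*13 = ((0 + 12)*12)*13 = (12*12)*13 = 144*13 = 1872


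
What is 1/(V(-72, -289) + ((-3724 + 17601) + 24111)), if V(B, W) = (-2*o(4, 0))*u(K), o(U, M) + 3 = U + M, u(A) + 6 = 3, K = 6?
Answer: 1/37994 ≈ 2.6320e-5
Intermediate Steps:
u(A) = -3 (u(A) = -6 + 3 = -3)
o(U, M) = -3 + M + U (o(U, M) = -3 + (U + M) = -3 + (M + U) = -3 + M + U)
V(B, W) = 6 (V(B, W) = -2*(-3 + 0 + 4)*(-3) = -2*1*(-3) = -2*(-3) = 6)
1/(V(-72, -289) + ((-3724 + 17601) + 24111)) = 1/(6 + ((-3724 + 17601) + 24111)) = 1/(6 + (13877 + 24111)) = 1/(6 + 37988) = 1/37994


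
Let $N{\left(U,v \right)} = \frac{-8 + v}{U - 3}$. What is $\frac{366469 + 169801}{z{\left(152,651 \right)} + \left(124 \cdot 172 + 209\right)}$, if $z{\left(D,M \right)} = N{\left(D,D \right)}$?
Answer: $\frac{11414890}{458451} \approx 24.899$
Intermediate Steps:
$N{\left(U,v \right)} = \frac{-8 + v}{-3 + U}$
$z{\left(D,M \right)} = \frac{-8 + D}{-3 + D}$
$\frac{366469 + 169801}{z{\left(152,651 \right)} + \left(124 \cdot 172 + 209\right)} = \frac{366469 + 169801}{\frac{-8 + 152}{-3 + 152} + \left(124 \cdot 172 + 209\right)} = \frac{536270}{\frac{1}{149} \cdot 144 + \left(21328 + 209\right)} = \frac{536270}{\frac{1}{149} \cdot 144 + 21537} = \frac{536270}{\frac{144}{149} + 21537} = \frac{536270}{\frac{3209157}{149}} = 536270 \cdot \frac{149}{3209157} = \frac{11414890}{458451}$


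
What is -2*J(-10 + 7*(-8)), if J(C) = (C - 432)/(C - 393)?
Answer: -332/153 ≈ -2.1699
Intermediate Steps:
J(C) = (-432 + C)/(-393 + C)
-2*J(-10 + 7*(-8)) = -2*(-432 + (-10 + 7*(-8)))/(-393 + (-10 + 7*(-8))) = -2*(-432 + (-10 - 56))/(-393 + (-10 - 56)) = -2*(-432 - 66)/(-393 - 66) = -2*(-498)/(-459) = -(-2)*(-498)/459 = -2*166/153 = -332/153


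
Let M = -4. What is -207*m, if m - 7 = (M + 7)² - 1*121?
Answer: 21735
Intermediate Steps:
m = -105 (m = 7 + ((-4 + 7)² - 1*121) = 7 + (3² - 121) = 7 + (9 - 121) = 7 - 112 = -105)
-207*m = -207*(-105) = 21735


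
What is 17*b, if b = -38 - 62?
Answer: -1700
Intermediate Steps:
b = -100
17*b = 17*(-100) = -1700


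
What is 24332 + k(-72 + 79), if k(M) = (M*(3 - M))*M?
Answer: 24136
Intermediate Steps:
k(M) = M²*(3 - M)
24332 + k(-72 + 79) = 24332 + (-72 + 79)²*(3 - (-72 + 79)) = 24332 + 7²*(3 - 1*7) = 24332 + 49*(3 - 7) = 24332 + 49*(-4) = 24332 - 196 = 24136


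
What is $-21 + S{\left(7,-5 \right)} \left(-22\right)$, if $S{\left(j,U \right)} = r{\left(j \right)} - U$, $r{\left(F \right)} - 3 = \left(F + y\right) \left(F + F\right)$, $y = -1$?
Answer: $-2045$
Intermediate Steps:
$r{\left(F \right)} = 3 + 2 F \left(-1 + F\right)$ ($r{\left(F \right)} = 3 + \left(F - 1\right) \left(F + F\right) = 3 + \left(-1 + F\right) 2 F = 3 + 2 F \left(-1 + F\right)$)
$S{\left(j,U \right)} = 3 - U - 2 j + 2 j^{2}$ ($S{\left(j,U \right)} = \left(3 - 2 j + 2 j^{2}\right) - U = 3 - U - 2 j + 2 j^{2}$)
$-21 + S{\left(7,-5 \right)} \left(-22\right) = -21 + \left(3 - -5 - 14 + 2 \cdot 7^{2}\right) \left(-22\right) = -21 + \left(3 + 5 - 14 + 2 \cdot 49\right) \left(-22\right) = -21 + \left(3 + 5 - 14 + 98\right) \left(-22\right) = -21 + 92 \left(-22\right) = -21 - 2024 = -2045$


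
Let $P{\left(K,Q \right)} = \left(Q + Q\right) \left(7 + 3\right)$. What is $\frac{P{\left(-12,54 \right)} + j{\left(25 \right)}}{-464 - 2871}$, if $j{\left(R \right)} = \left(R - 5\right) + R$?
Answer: $- \frac{225}{667} \approx -0.33733$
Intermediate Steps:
$j{\left(R \right)} = -5 + 2 R$ ($j{\left(R \right)} = \left(-5 + R\right) + R = -5 + 2 R$)
$P{\left(K,Q \right)} = 20 Q$ ($P{\left(K,Q \right)} = 2 Q 10 = 20 Q$)
$\frac{P{\left(-12,54 \right)} + j{\left(25 \right)}}{-464 - 2871} = \frac{20 \cdot 54 + \left(-5 + 2 \cdot 25\right)}{-464 - 2871} = \frac{1080 + \left(-5 + 50\right)}{-3335} = \left(1080 + 45\right) \left(- \frac{1}{3335}\right) = 1125 \left(- \frac{1}{3335}\right) = - \frac{225}{667}$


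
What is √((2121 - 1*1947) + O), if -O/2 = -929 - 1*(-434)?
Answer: 2*√291 ≈ 34.117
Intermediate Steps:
O = 990 (O = -2*(-929 - 1*(-434)) = -2*(-929 + 434) = -2*(-495) = 990)
√((2121 - 1*1947) + O) = √((2121 - 1*1947) + 990) = √((2121 - 1947) + 990) = √(174 + 990) = √1164 = 2*√291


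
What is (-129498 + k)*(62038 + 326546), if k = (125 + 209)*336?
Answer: -6712400016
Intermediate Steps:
k = 112224 (k = 334*336 = 112224)
(-129498 + k)*(62038 + 326546) = (-129498 + 112224)*(62038 + 326546) = -17274*388584 = -6712400016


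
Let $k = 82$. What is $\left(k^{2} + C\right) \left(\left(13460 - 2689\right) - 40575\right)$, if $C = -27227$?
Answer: $611071412$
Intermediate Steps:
$\left(k^{2} + C\right) \left(\left(13460 - 2689\right) - 40575\right) = \left(82^{2} - 27227\right) \left(\left(13460 - 2689\right) - 40575\right) = \left(6724 - 27227\right) \left(10771 - 40575\right) = \left(-20503\right) \left(-29804\right) = 611071412$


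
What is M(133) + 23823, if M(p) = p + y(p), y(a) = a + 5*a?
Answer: 24754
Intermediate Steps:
y(a) = 6*a
M(p) = 7*p (M(p) = p + 6*p = 7*p)
M(133) + 23823 = 7*133 + 23823 = 931 + 23823 = 24754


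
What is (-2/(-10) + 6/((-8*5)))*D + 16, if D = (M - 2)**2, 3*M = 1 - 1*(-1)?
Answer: 724/45 ≈ 16.089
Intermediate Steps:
M = 2/3 (M = (1 - 1*(-1))/3 = (1 + 1)/3 = (1/3)*2 = 2/3 ≈ 0.66667)
D = 16/9 (D = (2/3 - 2)**2 = (-4/3)**2 = 16/9 ≈ 1.7778)
(-2/(-10) + 6/((-8*5)))*D + 16 = (-2/(-10) + 6/((-8*5)))*(16/9) + 16 = (-2*(-1/10) + 6/(-40))*(16/9) + 16 = (1/5 + 6*(-1/40))*(16/9) + 16 = (1/5 - 3/20)*(16/9) + 16 = (1/20)*(16/9) + 16 = 4/45 + 16 = 724/45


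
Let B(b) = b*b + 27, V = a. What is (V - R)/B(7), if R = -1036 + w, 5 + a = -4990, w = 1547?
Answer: -2753/38 ≈ -72.447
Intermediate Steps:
a = -4995 (a = -5 - 4990 = -4995)
V = -4995
B(b) = 27 + b² (B(b) = b² + 27 = 27 + b²)
R = 511 (R = -1036 + 1547 = 511)
(V - R)/B(7) = (-4995 - 1*511)/(27 + 7²) = (-4995 - 511)/(27 + 49) = -5506/76 = -5506*1/76 = -2753/38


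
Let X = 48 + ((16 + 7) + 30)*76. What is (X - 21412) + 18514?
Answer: 1178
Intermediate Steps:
X = 4076 (X = 48 + (23 + 30)*76 = 48 + 53*76 = 48 + 4028 = 4076)
(X - 21412) + 18514 = (4076 - 21412) + 18514 = -17336 + 18514 = 1178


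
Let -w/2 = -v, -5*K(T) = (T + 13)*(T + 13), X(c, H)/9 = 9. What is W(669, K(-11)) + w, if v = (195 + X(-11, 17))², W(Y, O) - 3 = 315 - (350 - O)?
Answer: 761596/5 ≈ 1.5232e+5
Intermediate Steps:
X(c, H) = 81 (X(c, H) = 9*9 = 81)
K(T) = -(13 + T)²/5 (K(T) = -(T + 13)*(T + 13)/5 = -(13 + T)*(13 + T)/5 = -(13 + T)²/5)
W(Y, O) = -32 + O (W(Y, O) = 3 + (315 - (350 - O)) = 3 + (315 + (-350 + O)) = 3 + (-35 + O) = -32 + O)
v = 76176 (v = (195 + 81)² = 276² = 76176)
w = 152352 (w = -(-2)*76176 = -2*(-76176) = 152352)
W(669, K(-11)) + w = (-32 - (13 - 11)²/5) + 152352 = (-32 - ⅕*2²) + 152352 = (-32 - ⅕*4) + 152352 = (-32 - ⅘) + 152352 = -164/5 + 152352 = 761596/5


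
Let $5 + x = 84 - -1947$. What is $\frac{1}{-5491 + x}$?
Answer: $- \frac{1}{3465} \approx -0.0002886$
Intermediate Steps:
$x = 2026$ ($x = -5 + \left(84 - -1947\right) = -5 + \left(84 + 1947\right) = -5 + 2031 = 2026$)
$\frac{1}{-5491 + x} = \frac{1}{-5491 + 2026} = \frac{1}{-3465} = - \frac{1}{3465}$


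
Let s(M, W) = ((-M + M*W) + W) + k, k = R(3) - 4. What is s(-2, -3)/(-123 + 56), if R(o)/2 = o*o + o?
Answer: -25/67 ≈ -0.37313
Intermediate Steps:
R(o) = 2*o + 2*o² (R(o) = 2*(o*o + o) = 2*(o² + o) = 2*(o + o²) = 2*o + 2*o²)
k = 20 (k = 2*3*(1 + 3) - 4 = 2*3*4 - 4 = 24 - 4 = 20)
s(M, W) = 20 + W - M + M*W (s(M, W) = ((-M + M*W) + W) + 20 = (W - M + M*W) + 20 = 20 + W - M + M*W)
s(-2, -3)/(-123 + 56) = (20 - 3 - 1*(-2) - 2*(-3))/(-123 + 56) = (20 - 3 + 2 + 6)/(-67) = -1/67*25 = -25/67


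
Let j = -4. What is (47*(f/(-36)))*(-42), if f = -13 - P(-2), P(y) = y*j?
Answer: -2303/2 ≈ -1151.5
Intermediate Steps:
P(y) = -4*y (P(y) = y*(-4) = -4*y)
f = -21 (f = -13 - (-4)*(-2) = -13 - 1*8 = -13 - 8 = -21)
(47*(f/(-36)))*(-42) = (47*(-21/(-36)))*(-42) = (47*(-21*(-1/36)))*(-42) = (47*(7/12))*(-42) = (329/12)*(-42) = -2303/2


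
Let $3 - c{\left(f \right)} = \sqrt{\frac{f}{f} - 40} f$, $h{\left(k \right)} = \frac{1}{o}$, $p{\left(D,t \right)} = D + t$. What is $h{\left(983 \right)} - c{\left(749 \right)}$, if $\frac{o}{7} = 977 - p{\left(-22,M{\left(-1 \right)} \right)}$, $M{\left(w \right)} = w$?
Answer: $- \frac{20999}{7000} + 749 i \sqrt{39} \approx -2.9999 + 4677.5 i$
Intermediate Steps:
$o = 7000$ ($o = 7 \left(977 - \left(-22 - 1\right)\right) = 7 \left(977 - -23\right) = 7 \left(977 + 23\right) = 7 \cdot 1000 = 7000$)
$h{\left(k \right)} = \frac{1}{7000}$
$c{\left(f \right)} = 3 - i f \sqrt{39}$ ($c{\left(f \right)} = 3 - \sqrt{\frac{f}{f} - 40} f = 3 - \sqrt{1 - 40} f = 3 - \sqrt{-39} f = 3 - i \sqrt{39} f = 3 - i f \sqrt{39}$)
$h{\left(983 \right)} - c{\left(749 \right)} = \frac{1}{7000} - \left(3 - i 749 \sqrt{39}\right) = \frac{1}{7000} - \left(3 - 749 i \sqrt{39}\right) = - \frac{20999}{7000} + 749 i \sqrt{39}$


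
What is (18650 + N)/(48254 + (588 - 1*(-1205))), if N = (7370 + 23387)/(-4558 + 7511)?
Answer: 55104207/147788791 ≈ 0.37286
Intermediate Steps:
N = 30757/2953 ≈ 10.416
(18650 + N)/(48254 + (588 - 1*(-1205))) = (18650 + 30757/2953)/(48254 + (588 - 1*(-1205))) = 55104207/(2953*(48254 + (588 + 1205))) = 55104207/(2953*(48254 + 1793)) = (55104207/2953)/50047 = (55104207/2953)*(1/50047) = 55104207/147788791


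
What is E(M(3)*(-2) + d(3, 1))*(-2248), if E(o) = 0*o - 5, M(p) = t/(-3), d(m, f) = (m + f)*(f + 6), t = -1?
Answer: 11240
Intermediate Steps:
d(m, f) = (6 + f)*(f + m) (d(m, f) = (f + m)*(6 + f) = (6 + f)*(f + m))
M(p) = ⅓ (M(p) = -1/(-3) = -1*(-⅓) = ⅓)
E(o) = -5 (E(o) = 0 - 5 = -5)
E(M(3)*(-2) + d(3, 1))*(-2248) = -5*(-2248) = 11240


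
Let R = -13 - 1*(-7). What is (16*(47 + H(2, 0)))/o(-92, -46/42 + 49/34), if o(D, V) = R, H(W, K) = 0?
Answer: -376/3 ≈ -125.33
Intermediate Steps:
R = -6 (R = -13 + 7 = -6)
o(D, V) = -6
(16*(47 + H(2, 0)))/o(-92, -46/42 + 49/34) = (16*(47 + 0))/(-6) = (16*47)*(-1/6) = 752*(-1/6) = -376/3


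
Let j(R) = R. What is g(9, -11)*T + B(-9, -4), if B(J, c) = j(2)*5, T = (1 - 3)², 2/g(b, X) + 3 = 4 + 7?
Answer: 11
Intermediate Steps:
g(b, X) = ¼ (g(b, X) = 2/(-3 + (4 + 7)) = 2/(-3 + 11) = 2/8 = 2*(⅛) = ¼)
T = 4 (T = (-2)² = 4)
B(J, c) = 10 (B(J, c) = 2*5 = 10)
g(9, -11)*T + B(-9, -4) = (¼)*4 + 10 = 1 + 10 = 11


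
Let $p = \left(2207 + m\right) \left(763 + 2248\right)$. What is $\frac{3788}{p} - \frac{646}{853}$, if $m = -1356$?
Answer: $- \frac{1652054042}{2185693933} \approx -0.75585$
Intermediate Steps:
$p = 2562361$ ($p = \left(2207 - 1356\right) \left(763 + 2248\right) = 851 \cdot 3011 = 2562361$)
$\frac{3788}{p} - \frac{646}{853} = \frac{3788}{2562361} - \frac{646}{853} = - \frac{1652054042}{2185693933}$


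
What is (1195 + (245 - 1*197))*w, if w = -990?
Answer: -1230570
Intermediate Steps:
(1195 + (245 - 1*197))*w = (1195 + (245 - 1*197))*(-990) = (1195 + (245 - 197))*(-990) = (1195 + 48)*(-990) = 1243*(-990) = -1230570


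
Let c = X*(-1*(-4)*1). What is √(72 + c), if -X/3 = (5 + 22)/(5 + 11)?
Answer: 3*√23/2 ≈ 7.1937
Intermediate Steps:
X = -81/16 (X = -3*(5 + 22)/(5 + 11) = -81/16 ≈ -5.0625)
c = -81/4 (c = -81*(-1*(-4))/16 = -81/4 ≈ -20.250)
√(72 + c) = √(72 - 81/4) = √(207/4) = 3*√23/2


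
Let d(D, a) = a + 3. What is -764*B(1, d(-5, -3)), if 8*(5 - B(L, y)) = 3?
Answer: -7067/2 ≈ -3533.5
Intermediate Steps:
d(D, a) = 3 + a
B(L, y) = 37/8 (B(L, y) = 5 - ⅛*3 = 5 - 3/8 = 37/8)
-764*B(1, d(-5, -3)) = -764*37/8 = -7067/2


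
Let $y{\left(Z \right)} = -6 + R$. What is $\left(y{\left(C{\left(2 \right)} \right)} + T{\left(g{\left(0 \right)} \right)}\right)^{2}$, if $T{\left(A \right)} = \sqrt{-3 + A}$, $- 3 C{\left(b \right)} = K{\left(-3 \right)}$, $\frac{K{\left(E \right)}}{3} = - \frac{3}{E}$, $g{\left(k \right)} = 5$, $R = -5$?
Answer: $\left(11 - \sqrt{2}\right)^{2} \approx 91.887$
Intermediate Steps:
$K{\left(E \right)} = - \frac{9}{E}$ ($K{\left(E \right)} = 3 \left(- \frac{3}{E}\right) = - \frac{9}{E}$)
$C{\left(b \right)} = -1$ ($C{\left(b \right)} = - \frac{\left(-9\right) \frac{1}{-3}}{3} = - \frac{\left(-9\right) \left(- \frac{1}{3}\right)}{3} = \left(- \frac{1}{3}\right) 3 = -1$)
$y{\left(Z \right)} = -11$ ($y{\left(Z \right)} = -6 - 5 = -11$)
$\left(y{\left(C{\left(2 \right)} \right)} + T{\left(g{\left(0 \right)} \right)}\right)^{2} = \left(-11 + \sqrt{-3 + 5}\right)^{2} = \left(-11 + \sqrt{2}\right)^{2}$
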